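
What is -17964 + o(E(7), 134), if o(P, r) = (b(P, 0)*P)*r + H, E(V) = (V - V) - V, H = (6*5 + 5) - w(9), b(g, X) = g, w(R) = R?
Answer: -11372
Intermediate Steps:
H = 26 (H = (6*5 + 5) - 1*9 = (30 + 5) - 9 = 35 - 9 = 26)
E(V) = -V (E(V) = 0 - V = -V)
o(P, r) = 26 + r*P² (o(P, r) = (P*P)*r + 26 = P²*r + 26 = r*P² + 26 = 26 + r*P²)
-17964 + o(E(7), 134) = -17964 + (26 + 134*(-1*7)²) = -17964 + (26 + 134*(-7)²) = -17964 + (26 + 134*49) = -17964 + (26 + 6566) = -17964 + 6592 = -11372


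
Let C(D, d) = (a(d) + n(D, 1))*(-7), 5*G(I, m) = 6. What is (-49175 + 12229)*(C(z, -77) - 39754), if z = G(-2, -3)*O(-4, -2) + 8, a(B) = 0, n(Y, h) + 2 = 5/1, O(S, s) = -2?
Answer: 1469527150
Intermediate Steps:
G(I, m) = 6/5 (G(I, m) = (1/5)*6 = 6/5)
n(Y, h) = 3 (n(Y, h) = -2 + 5/1 = -2 + 5*1 = -2 + 5 = 3)
z = 28/5 (z = (6/5)*(-2) + 8 = -12/5 + 8 = 28/5 ≈ 5.6000)
C(D, d) = -21 (C(D, d) = (0 + 3)*(-7) = 3*(-7) = -21)
(-49175 + 12229)*(C(z, -77) - 39754) = (-49175 + 12229)*(-21 - 39754) = -36946*(-39775) = 1469527150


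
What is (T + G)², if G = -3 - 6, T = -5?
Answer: 196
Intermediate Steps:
G = -9
(T + G)² = (-5 - 9)² = (-14)² = 196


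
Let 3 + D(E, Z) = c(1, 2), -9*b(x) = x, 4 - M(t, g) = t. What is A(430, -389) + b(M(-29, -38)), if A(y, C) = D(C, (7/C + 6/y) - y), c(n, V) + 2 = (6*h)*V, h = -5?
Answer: -206/3 ≈ -68.667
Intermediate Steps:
M(t, g) = 4 - t
b(x) = -x/9
c(n, V) = -2 - 30*V (c(n, V) = -2 + (6*(-5))*V = -2 - 30*V)
D(E, Z) = -65 (D(E, Z) = -3 + (-2 - 30*2) = -3 + (-2 - 60) = -3 - 62 = -65)
A(y, C) = -65
A(430, -389) + b(M(-29, -38)) = -65 - (4 - 1*(-29))/9 = -65 - (4 + 29)/9 = -65 - ⅑*33 = -65 - 11/3 = -206/3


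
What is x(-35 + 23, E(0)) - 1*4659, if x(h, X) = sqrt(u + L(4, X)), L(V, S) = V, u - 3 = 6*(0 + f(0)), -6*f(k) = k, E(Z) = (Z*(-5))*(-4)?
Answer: -4659 + sqrt(7) ≈ -4656.4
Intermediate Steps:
E(Z) = 20*Z (E(Z) = -5*Z*(-4) = 20*Z)
f(k) = -k/6
u = 3 (u = 3 + 6*(0 - 1/6*0) = 3 + 6*(0 + 0) = 3 + 6*0 = 3 + 0 = 3)
x(h, X) = sqrt(7) (x(h, X) = sqrt(3 + 4) = sqrt(7))
x(-35 + 23, E(0)) - 1*4659 = sqrt(7) - 1*4659 = sqrt(7) - 4659 = -4659 + sqrt(7)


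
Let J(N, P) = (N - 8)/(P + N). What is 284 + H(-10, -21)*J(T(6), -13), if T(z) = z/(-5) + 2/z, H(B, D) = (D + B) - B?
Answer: 56279/208 ≈ 270.57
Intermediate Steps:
H(B, D) = D (H(B, D) = (B + D) - B = D)
T(z) = 2/z - z/5 (T(z) = z*(-1/5) + 2/z = -z/5 + 2/z = 2/z - z/5)
J(N, P) = (-8 + N)/(N + P)
284 + H(-10, -21)*J(T(6), -13) = 284 - 21*(-8 + (2/6 - 1/5*6))/((2/6 - 1/5*6) - 13) = 284 - 21*(-8 + (2*(1/6) - 6/5))/((2*(1/6) - 6/5) - 13) = 284 - 21*(-8 + (1/3 - 6/5))/((1/3 - 6/5) - 13) = 284 - 21*(-8 - 13/15)/(-13/15 - 13) = 284 - 21*(-133)/((-208/15)*15) = 284 - (-315)*(-133)/(208*15) = 284 - 21*133/208 = 284 - 2793/208 = 56279/208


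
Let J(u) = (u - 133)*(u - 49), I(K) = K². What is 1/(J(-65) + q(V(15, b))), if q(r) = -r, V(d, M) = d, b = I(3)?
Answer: 1/22557 ≈ 4.4332e-5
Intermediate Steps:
b = 9 (b = 3² = 9)
J(u) = (-133 + u)*(-49 + u)
1/(J(-65) + q(V(15, b))) = 1/((6517 + (-65)² - 182*(-65)) - 1*15) = 1/((6517 + 4225 + 11830) - 15) = 1/(22572 - 15) = 1/22557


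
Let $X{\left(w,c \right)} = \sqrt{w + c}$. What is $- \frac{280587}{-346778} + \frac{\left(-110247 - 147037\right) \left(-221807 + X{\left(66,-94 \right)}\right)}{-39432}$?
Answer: $- \frac{1236856566503980}{854634381} + \frac{64321 i \sqrt{7}}{4929} \approx -1.4472 \cdot 10^{6} + 34.526 i$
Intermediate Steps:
$X{\left(w,c \right)} = \sqrt{c + w}$
$- \frac{280587}{-346778} + \frac{\left(-110247 - 147037\right) \left(-221807 + X{\left(66,-94 \right)}\right)}{-39432} = - \frac{280587}{-346778} + \frac{\left(-110247 - 147037\right) \left(-221807 + \sqrt{-94 + 66}\right)}{-39432} = \left(-280587\right) \left(- \frac{1}{346778}\right) + - 257284 \left(-221807 + \sqrt{-28}\right) \left(- \frac{1}{39432}\right) = \frac{280587}{346778} + - 257284 \left(-221807 + 2 i \sqrt{7}\right) \left(- \frac{1}{39432}\right) = \frac{280587}{346778} + \left(57067392188 - 514568 i \sqrt{7}\right) \left(- \frac{1}{39432}\right) = \frac{280587}{346778} - \left(\frac{14266848047}{9858} - \frac{64321 i \sqrt{7}}{4929}\right) = - \frac{1236856566503980}{854634381} + \frac{64321 i \sqrt{7}}{4929}$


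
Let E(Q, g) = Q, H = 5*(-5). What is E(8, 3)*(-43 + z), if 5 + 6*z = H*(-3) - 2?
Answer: -760/3 ≈ -253.33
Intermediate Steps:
H = -25
z = 34/3 (z = -5/6 + (-25*(-3) - 2)/6 = -5/6 + (75 - 2)/6 = -5/6 + (1/6)*73 = -5/6 + 73/6 = 34/3 ≈ 11.333)
E(8, 3)*(-43 + z) = 8*(-43 + 34/3) = 8*(-95/3) = -760/3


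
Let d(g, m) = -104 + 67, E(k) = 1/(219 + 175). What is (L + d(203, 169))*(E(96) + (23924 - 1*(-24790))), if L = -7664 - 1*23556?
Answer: -599925509469/394 ≈ -1.5227e+9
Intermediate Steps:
E(k) = 1/394
L = -31220 (L = -7664 - 23556 = -31220)
d(g, m) = -37
(L + d(203, 169))*(E(96) + (23924 - 1*(-24790))) = (-31220 - 37)*(1/394 + (23924 - 1*(-24790))) = -31257*(1/394 + (23924 + 24790)) = -31257*(1/394 + 48714) = -31257*19193317/394 = -599925509469/394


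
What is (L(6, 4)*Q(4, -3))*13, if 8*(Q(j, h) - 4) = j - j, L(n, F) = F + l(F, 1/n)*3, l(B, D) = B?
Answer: 832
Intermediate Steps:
L(n, F) = 4*F (L(n, F) = F + F*3 = F + 3*F = 4*F)
Q(j, h) = 4 (Q(j, h) = 4 + (j - j)/8 = 4 + (⅛)*0 = 4 + 0 = 4)
(L(6, 4)*Q(4, -3))*13 = ((4*4)*4)*13 = (16*4)*13 = 64*13 = 832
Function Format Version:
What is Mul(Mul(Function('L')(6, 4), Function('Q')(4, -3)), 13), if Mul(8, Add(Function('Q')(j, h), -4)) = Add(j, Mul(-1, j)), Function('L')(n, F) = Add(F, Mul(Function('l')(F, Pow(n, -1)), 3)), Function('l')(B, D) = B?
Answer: 832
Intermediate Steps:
Function('L')(n, F) = Mul(4, F) (Function('L')(n, F) = Add(F, Mul(F, 3)) = Add(F, Mul(3, F)) = Mul(4, F))
Function('Q')(j, h) = 4 (Function('Q')(j, h) = Add(4, Mul(Rational(1, 8), Add(j, Mul(-1, j)))) = Add(4, Mul(Rational(1, 8), 0)) = Add(4, 0) = 4)
Mul(Mul(Function('L')(6, 4), Function('Q')(4, -3)), 13) = Mul(Mul(Mul(4, 4), 4), 13) = Mul(Mul(16, 4), 13) = Mul(64, 13) = 832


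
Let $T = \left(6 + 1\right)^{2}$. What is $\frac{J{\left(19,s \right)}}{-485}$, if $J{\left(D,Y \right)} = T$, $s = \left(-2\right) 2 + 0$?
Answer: $- \frac{49}{485} \approx -0.10103$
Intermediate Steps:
$T = 49$ ($T = 7^{2} = 49$)
$s = -4$ ($s = -4 + 0 = -4$)
$J{\left(D,Y \right)} = 49$
$\frac{J{\left(19,s \right)}}{-485} = \frac{49}{-485} = 49 \left(- \frac{1}{485}\right) = - \frac{49}{485}$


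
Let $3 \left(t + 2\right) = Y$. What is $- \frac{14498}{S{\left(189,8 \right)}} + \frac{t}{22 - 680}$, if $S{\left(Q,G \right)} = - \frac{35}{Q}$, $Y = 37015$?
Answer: $\frac{110361337}{1410} \approx 78271.0$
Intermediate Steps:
$t = \frac{37009}{3}$ ($t = -2 + \frac{1}{3} \cdot 37015 = -2 + \frac{37015}{3} = \frac{37009}{3} \approx 12336.0$)
$- \frac{14498}{S{\left(189,8 \right)}} + \frac{t}{22 - 680} = - \frac{14498}{\left(-35\right) \frac{1}{189}} + \frac{37009}{3 \left(22 - 680\right)} = - \frac{14498}{- \frac{5}{27}} + \frac{37009}{3 \left(-658\right)} = \left(-14498\right) \left(- \frac{27}{5}\right) + \frac{37009}{3} \left(- \frac{1}{658}\right) = \frac{391446}{5} - \frac{5287}{282} = \frac{110361337}{1410}$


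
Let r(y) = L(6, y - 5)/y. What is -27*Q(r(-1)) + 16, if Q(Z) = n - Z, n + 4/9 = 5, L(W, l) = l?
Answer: 55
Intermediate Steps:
r(y) = (-5 + y)/y (r(y) = (y - 5)/y = (-5 + y)/y)
n = 41/9 (n = -4/9 + 5 = 41/9 ≈ 4.5556)
Q(Z) = 41/9 - Z
-27*Q(r(-1)) + 16 = -27*(41/9 - (-5 - 1)/(-1)) + 16 = -27*(41/9 - (-1)*(-6)) + 16 = -27*(41/9 - 1*6) + 16 = -27*(41/9 - 6) + 16 = -27*(-13/9) + 16 = 39 + 16 = 55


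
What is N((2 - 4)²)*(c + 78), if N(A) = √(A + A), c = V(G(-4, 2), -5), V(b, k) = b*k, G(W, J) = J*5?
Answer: 56*√2 ≈ 79.196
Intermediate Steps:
G(W, J) = 5*J
c = -50 (c = (5*2)*(-5) = 10*(-5) = -50)
N(A) = √2*√A (N(A) = √(2*A) = √2*√A)
N((2 - 4)²)*(c + 78) = (√2*√((2 - 4)²))*(-50 + 78) = (√2*√((-2)²))*28 = (√2*√4)*28 = (√2*2)*28 = (2*√2)*28 = 56*√2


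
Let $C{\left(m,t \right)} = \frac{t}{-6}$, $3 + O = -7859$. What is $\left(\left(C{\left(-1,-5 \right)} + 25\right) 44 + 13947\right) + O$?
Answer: $\frac{21665}{3} \approx 7221.7$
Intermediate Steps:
$O = -7862$ ($O = -3 - 7859 = -7862$)
$C{\left(m,t \right)} = - \frac{t}{6}$ ($C{\left(m,t \right)} = t \left(- \frac{1}{6}\right) = - \frac{t}{6}$)
$\left(\left(C{\left(-1,-5 \right)} + 25\right) 44 + 13947\right) + O = \left(\left(\left(- \frac{1}{6}\right) \left(-5\right) + 25\right) 44 + 13947\right) - 7862 = \left(\left(\frac{5}{6} + 25\right) 44 + 13947\right) - 7862 = \left(\frac{155}{6} \cdot 44 + 13947\right) - 7862 = \left(\frac{3410}{3} + 13947\right) - 7862 = \frac{45251}{3} - 7862 = \frac{21665}{3}$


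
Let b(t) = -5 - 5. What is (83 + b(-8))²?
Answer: 5329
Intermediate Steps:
b(t) = -10
(83 + b(-8))² = (83 - 10)² = 73² = 5329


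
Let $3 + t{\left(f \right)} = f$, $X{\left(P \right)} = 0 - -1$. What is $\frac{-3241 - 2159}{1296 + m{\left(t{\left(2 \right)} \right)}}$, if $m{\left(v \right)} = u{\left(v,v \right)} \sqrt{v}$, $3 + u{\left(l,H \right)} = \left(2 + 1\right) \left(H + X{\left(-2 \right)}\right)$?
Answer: $- \frac{31104}{7465} - \frac{72 i}{7465} \approx -4.1666 - 0.009645 i$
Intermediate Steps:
$X{\left(P \right)} = 1$ ($X{\left(P \right)} = 0 + 1 = 1$)
$u{\left(l,H \right)} = 3 H$ ($u{\left(l,H \right)} = -3 + \left(2 + 1\right) \left(H + 1\right) = -3 + 3 \left(1 + H\right) = -3 + \left(3 + 3 H\right) = 3 H$)
$t{\left(f \right)} = -3 + f$
$m{\left(v \right)} = 3 v^{\frac{3}{2}}$ ($m{\left(v \right)} = 3 v \sqrt{v} = 3 v^{\frac{3}{2}}$)
$\frac{-3241 - 2159}{1296 + m{\left(t{\left(2 \right)} \right)}} = \frac{-3241 - 2159}{1296 + 3 \left(-3 + 2\right)^{\frac{3}{2}}} = - \frac{5400}{1296 + 3 \left(-1\right)^{\frac{3}{2}}} = - \frac{5400}{1296 + 3 \left(- i\right)} = - \frac{5400}{1296 - 3 i} = - 5400 \frac{1296 + 3 i}{1679625} = - \frac{24 \left(1296 + 3 i\right)}{7465}$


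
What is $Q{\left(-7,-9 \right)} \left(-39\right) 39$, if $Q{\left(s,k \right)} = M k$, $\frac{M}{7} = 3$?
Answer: $287469$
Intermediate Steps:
$M = 21$ ($M = 7 \cdot 3 = 21$)
$Q{\left(s,k \right)} = 21 k$
$Q{\left(-7,-9 \right)} \left(-39\right) 39 = 21 \left(-9\right) \left(-39\right) 39 = \left(-189\right) \left(-39\right) 39 = 7371 \cdot 39 = 287469$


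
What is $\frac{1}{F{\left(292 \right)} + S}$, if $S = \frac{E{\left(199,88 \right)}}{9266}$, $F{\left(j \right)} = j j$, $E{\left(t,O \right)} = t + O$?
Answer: $\frac{226}{19269671} \approx 1.1728 \cdot 10^{-5}$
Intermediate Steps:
$E{\left(t,O \right)} = O + t$
$F{\left(j \right)} = j^{2}$
$S = \frac{7}{226}$ ($S = \frac{88 + 199}{9266} = 287 \cdot \frac{1}{9266} = \frac{7}{226} \approx 0.030973$)
$\frac{1}{F{\left(292 \right)} + S} = \frac{1}{292^{2} + \frac{7}{226}} = \frac{1}{85264 + \frac{7}{226}} = \frac{1}{\frac{19269671}{226}} = \frac{226}{19269671}$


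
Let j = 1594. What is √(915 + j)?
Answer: √2509 ≈ 50.090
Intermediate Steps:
√(915 + j) = √(915 + 1594) = √2509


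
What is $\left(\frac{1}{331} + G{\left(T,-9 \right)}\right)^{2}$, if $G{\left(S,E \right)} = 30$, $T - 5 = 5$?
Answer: $\frac{98624761}{109561} \approx 900.18$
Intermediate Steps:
$T = 10$ ($T = 5 + 5 = 10$)
$\left(\frac{1}{331} + G{\left(T,-9 \right)}\right)^{2} = \left(\frac{1}{331} + 30\right)^{2} = \left(\frac{9931}{331}\right)^{2} = \frac{98624761}{109561}$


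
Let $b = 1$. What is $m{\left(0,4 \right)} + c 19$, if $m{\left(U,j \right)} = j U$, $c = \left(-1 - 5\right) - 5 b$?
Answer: $-209$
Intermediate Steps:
$c = -11$ ($c = \left(-1 - 5\right) - 5 = -6 - 5 = -11$)
$m{\left(U,j \right)} = U j$
$m{\left(0,4 \right)} + c 19 = 0 \cdot 4 - 209 = 0 - 209 = -209$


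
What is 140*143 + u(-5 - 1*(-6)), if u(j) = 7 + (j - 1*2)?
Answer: 20026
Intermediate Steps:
u(j) = 5 + j (u(j) = 7 + (j - 2) = 7 + (-2 + j) = 5 + j)
140*143 + u(-5 - 1*(-6)) = 140*143 + (5 + (-5 - 1*(-6))) = 20020 + (5 + (-5 + 6)) = 20020 + (5 + 1) = 20020 + 6 = 20026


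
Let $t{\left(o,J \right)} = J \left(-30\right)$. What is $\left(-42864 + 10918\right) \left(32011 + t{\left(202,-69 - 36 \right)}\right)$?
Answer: $-1123253306$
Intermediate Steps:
$t{\left(o,J \right)} = - 30 J$
$\left(-42864 + 10918\right) \left(32011 + t{\left(202,-69 - 36 \right)}\right) = \left(-42864 + 10918\right) \left(32011 - 30 \left(-69 - 36\right)\right) = - 31946 \left(32011 - -3150\right) = - 31946 \left(32011 + 3150\right) = \left(-31946\right) 35161 = -1123253306$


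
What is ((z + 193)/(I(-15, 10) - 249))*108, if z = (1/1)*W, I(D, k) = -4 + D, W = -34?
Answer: -4293/67 ≈ -64.075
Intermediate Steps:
z = -34 (z = (1/1)*(-34) = (1*1)*(-34) = 1*(-34) = -34)
((z + 193)/(I(-15, 10) - 249))*108 = ((-34 + 193)/((-4 - 15) - 249))*108 = (159/(-19 - 249))*108 = (159/(-268))*108 = (159*(-1/268))*108 = -159/268*108 = -4293/67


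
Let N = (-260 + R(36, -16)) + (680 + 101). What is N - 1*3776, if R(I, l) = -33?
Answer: -3288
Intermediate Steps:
N = 488 (N = (-260 - 33) + (680 + 101) = -293 + 781 = 488)
N - 1*3776 = 488 - 1*3776 = 488 - 3776 = -3288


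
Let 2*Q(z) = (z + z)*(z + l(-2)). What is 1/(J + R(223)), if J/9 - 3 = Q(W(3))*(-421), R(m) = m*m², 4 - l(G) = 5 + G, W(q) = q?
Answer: 1/11044126 ≈ 9.0546e-8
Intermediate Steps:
l(G) = -1 - G (l(G) = 4 - (5 + G) = 4 + (-5 - G) = -1 - G)
R(m) = m³
Q(z) = z*(1 + z) (Q(z) = ((z + z)*(z + (-1 - 1*(-2))))/2 = ((2*z)*(z + (-1 + 2)))/2 = ((2*z)*(z + 1))/2 = ((2*z)*(1 + z))/2 = (2*z*(1 + z))/2 = z*(1 + z))
J = -45441 (J = 27 + 9*((3*(1 + 3))*(-421)) = 27 + 9*((3*4)*(-421)) = 27 + 9*(12*(-421)) = 27 + 9*(-5052) = 27 - 45468 = -45441)
1/(J + R(223)) = 1/(-45441 + 223³) = 1/(-45441 + 11089567) = 1/11044126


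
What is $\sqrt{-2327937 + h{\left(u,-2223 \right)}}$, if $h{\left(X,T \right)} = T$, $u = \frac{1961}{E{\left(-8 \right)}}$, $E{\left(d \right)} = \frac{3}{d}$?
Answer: $4 i \sqrt{145635} \approx 1526.5 i$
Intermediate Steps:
$u = - \frac{15688}{3}$ ($u = \frac{1961}{3 \frac{1}{-8}} = \frac{1961}{3 \left(- \frac{1}{8}\right)} = \frac{1961}{- \frac{3}{8}} = 1961 \left(- \frac{8}{3}\right) = - \frac{15688}{3} \approx -5229.3$)
$\sqrt{-2327937 + h{\left(u,-2223 \right)}} = \sqrt{-2327937 - 2223} = \sqrt{-2330160} = 4 i \sqrt{145635}$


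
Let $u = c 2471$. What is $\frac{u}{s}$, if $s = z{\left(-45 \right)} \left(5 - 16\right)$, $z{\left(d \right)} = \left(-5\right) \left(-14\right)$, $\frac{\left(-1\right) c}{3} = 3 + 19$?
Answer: $\frac{1059}{5} \approx 211.8$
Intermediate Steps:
$c = -66$ ($c = - 3 \left(3 + 19\right) = \left(-3\right) 22 = -66$)
$z{\left(d \right)} = 70$
$s = -770$ ($s = 70 \left(5 - 16\right) = 70 \left(-11\right) = -770$)
$u = -163086$ ($u = \left(-66\right) 2471 = -163086$)
$\frac{u}{s} = - \frac{163086}{-770} = \left(-163086\right) \left(- \frac{1}{770}\right) = \frac{1059}{5}$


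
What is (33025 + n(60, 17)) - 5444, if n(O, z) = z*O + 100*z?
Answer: 30301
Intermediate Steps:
n(O, z) = 100*z + O*z (n(O, z) = O*z + 100*z = 100*z + O*z)
(33025 + n(60, 17)) - 5444 = (33025 + 17*(100 + 60)) - 5444 = (33025 + 17*160) - 5444 = (33025 + 2720) - 5444 = 35745 - 5444 = 30301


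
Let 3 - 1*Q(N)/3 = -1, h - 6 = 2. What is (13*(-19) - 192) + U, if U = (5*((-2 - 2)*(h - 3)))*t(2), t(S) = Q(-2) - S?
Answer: -1439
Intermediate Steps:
h = 8 (h = 6 + 2 = 8)
Q(N) = 12 (Q(N) = 9 - 3*(-1) = 9 + 3 = 12)
t(S) = 12 - S
U = -1000 (U = (5*((-2 - 2)*(8 - 3)))*(12 - 1*2) = (5*(-4*5))*(12 - 2) = (5*(-20))*10 = -100*10 = -1000)
(13*(-19) - 192) + U = (13*(-19) - 192) - 1000 = (-247 - 192) - 1000 = -439 - 1000 = -1439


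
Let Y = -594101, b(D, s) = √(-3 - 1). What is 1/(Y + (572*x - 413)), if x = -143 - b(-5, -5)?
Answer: -338155/228698262418 + 286*I/114349131209 ≈ -1.4786e-6 + 2.5011e-9*I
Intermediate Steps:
b(D, s) = 2*I (b(D, s) = √(-4) = 2*I)
x = -143 - 2*I ≈ -143.0 - 2.0*I
1/(Y + (572*x - 413)) = 1/(-594101 + (572*(-143 - 2*I) - 413)) = 1/(-594101 + ((-81796 - 1144*I) - 413)) = 1/(-594101 + (-82209 - 1144*I)) = 1/(-676310 - 1144*I) = (-676310 + 1144*I)/457396524836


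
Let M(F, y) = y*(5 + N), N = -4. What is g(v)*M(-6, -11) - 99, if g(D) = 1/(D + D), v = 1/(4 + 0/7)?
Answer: -121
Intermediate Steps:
M(F, y) = y (M(F, y) = y*(5 - 4) = y*1 = y)
v = ¼ (v = 1/(4 + 0*(⅐)) = 1/(4 + 0) = 1/4 = ¼ ≈ 0.25000)
g(D) = 1/(2*D)
g(v)*M(-6, -11) - 99 = (1/(2*(¼)))*(-11) - 99 = ((½)*4)*(-11) - 99 = 2*(-11) - 99 = -22 - 99 = -121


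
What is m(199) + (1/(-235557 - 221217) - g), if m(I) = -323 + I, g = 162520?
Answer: -74291550457/456774 ≈ -1.6264e+5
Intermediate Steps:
m(199) + (1/(-235557 - 221217) - g) = (-323 + 199) + (1/(-235557 - 221217) - 1*162520) = -124 + (1/(-456774) - 162520) = -124 + (-1/456774 - 162520) = -124 - 74234910481/456774 = -74291550457/456774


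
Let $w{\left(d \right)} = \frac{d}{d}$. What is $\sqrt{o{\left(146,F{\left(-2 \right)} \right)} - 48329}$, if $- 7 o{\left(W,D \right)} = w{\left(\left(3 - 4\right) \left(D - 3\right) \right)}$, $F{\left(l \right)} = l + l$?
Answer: $\frac{8 i \sqrt{37002}}{7} \approx 219.84 i$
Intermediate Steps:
$F{\left(l \right)} = 2 l$
$w{\left(d \right)} = 1$
$o{\left(W,D \right)} = - \frac{1}{7}$ ($o{\left(W,D \right)} = \left(- \frac{1}{7}\right) 1 = - \frac{1}{7}$)
$\sqrt{o{\left(146,F{\left(-2 \right)} \right)} - 48329} = \sqrt{- \frac{1}{7} - 48329} = \sqrt{- \frac{338304}{7}} = \frac{8 i \sqrt{37002}}{7}$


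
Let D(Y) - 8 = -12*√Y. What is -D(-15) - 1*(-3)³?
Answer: 19 + 12*I*√15 ≈ 19.0 + 46.476*I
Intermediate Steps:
D(Y) = 8 - 12*√Y
-D(-15) - 1*(-3)³ = -(8 - 12*I*√15) - 1*(-3)³ = -(8 - 12*I*√15) - 1*(-27) = -(8 - 12*I*√15) + 27 = (-8 + 12*I*√15) + 27 = 19 + 12*I*√15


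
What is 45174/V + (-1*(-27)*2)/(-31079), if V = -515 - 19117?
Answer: -234170479/101690488 ≈ -2.3028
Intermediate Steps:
V = -19632
45174/V + (-1*(-27)*2)/(-31079) = 45174/(-19632) + (-1*(-27)*2)/(-31079) = 45174*(-1/19632) + (27*2)*(-1/31079) = -7529/3272 + 54*(-1/31079) = -7529/3272 - 54/31079 = -234170479/101690488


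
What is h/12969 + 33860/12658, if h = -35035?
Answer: -197395/7461891 ≈ -0.026454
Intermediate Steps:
h/12969 + 33860/12658 = -35035/12969 + 33860/12658 = -35035*1/12969 + 33860*(1/12658) = -3185/1179 + 16930/6329 = -197395/7461891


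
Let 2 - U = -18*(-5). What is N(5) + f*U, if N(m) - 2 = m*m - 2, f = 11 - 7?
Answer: -327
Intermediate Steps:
f = 4
U = -88 (U = 2 - (-18)*(-5) = 2 - 1*90 = 2 - 90 = -88)
N(m) = m² (N(m) = 2 + (m*m - 2) = 2 + (m² - 2) = 2 + (-2 + m²) = m²)
N(5) + f*U = 5² + 4*(-88) = 25 - 352 = -327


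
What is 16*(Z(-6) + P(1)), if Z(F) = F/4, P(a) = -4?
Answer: -88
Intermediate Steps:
Z(F) = F/4 (Z(F) = F*(¼) = F/4)
16*(Z(-6) + P(1)) = 16*((¼)*(-6) - 4) = 16*(-3/2 - 4) = 16*(-11/2) = -88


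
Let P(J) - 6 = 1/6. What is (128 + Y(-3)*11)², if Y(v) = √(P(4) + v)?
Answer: 100603/6 + 1408*√114/3 ≈ 21778.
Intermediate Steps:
P(J) = 37/6 (P(J) = 6 + 1/6 = 6 + ⅙ = 37/6)
Y(v) = √(37/6 + v)
(128 + Y(-3)*11)² = (128 + (√(222 + 36*(-3))/6)*11)² = (128 + (√(222 - 108)/6)*11)² = (128 + (√114/6)*11)² = (128 + 11*√114/6)²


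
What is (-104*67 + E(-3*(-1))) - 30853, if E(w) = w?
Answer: -37818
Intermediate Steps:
(-104*67 + E(-3*(-1))) - 30853 = (-104*67 - 3*(-1)) - 30853 = (-6968 + 3) - 30853 = -6965 - 30853 = -37818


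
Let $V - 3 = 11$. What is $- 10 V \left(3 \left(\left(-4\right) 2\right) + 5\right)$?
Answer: $2660$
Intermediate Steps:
$V = 14$ ($V = 3 + 11 = 14$)
$- 10 V \left(3 \left(\left(-4\right) 2\right) + 5\right) = \left(-10\right) 14 \left(3 \left(\left(-4\right) 2\right) + 5\right) = - 140 \left(3 \left(-8\right) + 5\right) = - 140 \left(-24 + 5\right) = \left(-140\right) \left(-19\right) = 2660$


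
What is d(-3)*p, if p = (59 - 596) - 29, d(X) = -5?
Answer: 2830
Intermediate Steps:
p = -566 (p = -537 - 29 = -566)
d(-3)*p = -5*(-566) = 2830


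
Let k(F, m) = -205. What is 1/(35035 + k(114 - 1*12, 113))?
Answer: 1/34830 ≈ 2.8711e-5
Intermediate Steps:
1/(35035 + k(114 - 1*12, 113)) = 1/(35035 - 205) = 1/34830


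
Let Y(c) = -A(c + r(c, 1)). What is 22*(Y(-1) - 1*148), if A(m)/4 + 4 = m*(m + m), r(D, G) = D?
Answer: -3608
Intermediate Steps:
A(m) = -16 + 8*m² (A(m) = -16 + 4*(m*(m + m)) = -16 + 4*(m*(2*m)) = -16 + 4*(2*m²) = -16 + 8*m²)
Y(c) = 16 - 32*c² (Y(c) = -(-16 + 8*(c + c)²) = -(-16 + 8*(2*c)²) = -(-16 + 8*(4*c²)) = -(-16 + 32*c²) = 16 - 32*c²)
22*(Y(-1) - 1*148) = 22*((16 - 32*(-1)²) - 1*148) = 22*((16 - 32*1) - 148) = 22*((16 - 32) - 148) = 22*(-16 - 148) = 22*(-164) = -3608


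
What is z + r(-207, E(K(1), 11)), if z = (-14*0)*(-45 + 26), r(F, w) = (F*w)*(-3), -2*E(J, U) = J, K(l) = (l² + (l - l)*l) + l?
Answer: -621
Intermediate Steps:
K(l) = l + l² (K(l) = (l² + 0*l) + l = (l² + 0) + l = l² + l = l + l²)
E(J, U) = -J/2
r(F, w) = -3*F*w
z = 0 (z = 0*(-19) = 0)
z + r(-207, E(K(1), 11)) = 0 - 3*(-207)*(-(1 + 1)/2) = 0 - 3*(-207)*(-2/2) = 0 - 3*(-207)*(-½*2) = 0 - 3*(-207)*(-1) = 0 - 621 = -621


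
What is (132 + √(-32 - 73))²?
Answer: (132 + I*√105)² ≈ 17319.0 + 2705.2*I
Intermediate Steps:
(132 + √(-32 - 73))² = (132 + √(-105))² = (132 + I*√105)²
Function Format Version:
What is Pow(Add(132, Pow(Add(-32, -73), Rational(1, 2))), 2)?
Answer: Pow(Add(132, Mul(I, Pow(105, Rational(1, 2)))), 2) ≈ Add(17319., Mul(2705.2, I))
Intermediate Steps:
Pow(Add(132, Pow(Add(-32, -73), Rational(1, 2))), 2) = Pow(Add(132, Pow(-105, Rational(1, 2))), 2) = Pow(Add(132, Mul(I, Pow(105, Rational(1, 2)))), 2)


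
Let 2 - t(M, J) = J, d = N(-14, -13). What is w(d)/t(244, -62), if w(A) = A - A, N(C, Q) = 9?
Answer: 0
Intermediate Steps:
d = 9
t(M, J) = 2 - J
w(A) = 0
w(d)/t(244, -62) = 0/(2 - 1*(-62)) = 0/(2 + 62) = 0/64 = 0*(1/64) = 0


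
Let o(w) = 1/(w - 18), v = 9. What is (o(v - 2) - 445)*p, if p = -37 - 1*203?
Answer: 1175040/11 ≈ 1.0682e+5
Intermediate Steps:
p = -240 (p = -37 - 203 = -240)
o(w) = 1/(-18 + w)
(o(v - 2) - 445)*p = (1/(-18 + (9 - 2)) - 445)*(-240) = (1/(-18 + 7) - 445)*(-240) = (1/(-11) - 445)*(-240) = (-1/11 - 445)*(-240) = -4896/11*(-240) = 1175040/11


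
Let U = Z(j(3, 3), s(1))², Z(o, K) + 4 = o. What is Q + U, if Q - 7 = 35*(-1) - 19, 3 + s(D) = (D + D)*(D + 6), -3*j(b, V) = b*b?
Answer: 2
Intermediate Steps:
j(b, V) = -b²/3 (j(b, V) = -b*b/3 = -b²/3)
s(D) = -3 + 2*D*(6 + D) (s(D) = -3 + (D + D)*(D + 6) = -3 + (2*D)*(6 + D) = -3 + 2*D*(6 + D))
Z(o, K) = -4 + o
U = 49 (U = (-4 - ⅓*3²)² = (-4 - ⅓*9)² = (-4 - 3)² = (-7)² = 49)
Q = -47 (Q = 7 + (35*(-1) - 19) = 7 + (-35 - 19) = 7 - 54 = -47)
Q + U = -47 + 49 = 2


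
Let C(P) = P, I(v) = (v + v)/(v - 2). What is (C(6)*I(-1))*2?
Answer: 8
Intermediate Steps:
I(v) = 2*v/(-2 + v) (I(v) = (2*v)/(-2 + v) = 2*v/(-2 + v))
(C(6)*I(-1))*2 = (6*(2*(-1)/(-2 - 1)))*2 = (6*(2*(-1)/(-3)))*2 = (6*(2*(-1)*(-1/3)))*2 = (6*(2/3))*2 = 4*2 = 8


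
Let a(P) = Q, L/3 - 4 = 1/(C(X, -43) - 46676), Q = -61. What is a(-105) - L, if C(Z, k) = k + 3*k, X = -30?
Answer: -1139967/15616 ≈ -73.000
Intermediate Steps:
C(Z, k) = 4*k
L = 187391/15616 (L = 12 + 3/(4*(-43) - 46676) = 12 + 3/(-172 - 46676) = 12 + 3/(-46848) = 12 + 3*(-1/46848) = 12 - 1/15616 = 187391/15616 ≈ 12.000)
a(P) = -61
a(-105) - L = -61 - 1*187391/15616 = -61 - 187391/15616 = -1139967/15616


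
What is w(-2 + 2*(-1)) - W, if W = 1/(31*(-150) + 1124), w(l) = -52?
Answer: -183351/3526 ≈ -52.000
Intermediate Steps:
W = -1/3526 (W = 1/(-4650 + 1124) = 1/(-3526) = -1/3526 ≈ -0.00028361)
w(-2 + 2*(-1)) - W = -52 - 1*(-1/3526) = -52 + 1/3526 = -183351/3526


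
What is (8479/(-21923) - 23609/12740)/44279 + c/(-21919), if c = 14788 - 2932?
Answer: -146637828553478553/271074055158927020 ≈ -0.54095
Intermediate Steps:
c = 11856
(8479/(-21923) - 23609/12740)/44279 + c/(-21919) = (8479/(-21923) - 23609/12740)/44279 + 11856/(-21919) = (8479*(-1/21923) - 23609*1/12740)*(1/44279) + 11856*(-1/21919) = (-8479/21923 - 23609/12740)*(1/44279) - 11856/21919 = -625602567/279299020*1/44279 - 11856/21919 = -625602567/12367081306580 - 11856/21919 = -146637828553478553/271074055158927020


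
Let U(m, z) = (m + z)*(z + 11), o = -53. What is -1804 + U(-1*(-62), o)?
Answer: -2182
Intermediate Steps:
U(m, z) = (11 + z)*(m + z) (U(m, z) = (m + z)*(11 + z) = (11 + z)*(m + z))
-1804 + U(-1*(-62), o) = -1804 + ((-53)² + 11*(-1*(-62)) + 11*(-53) - 1*(-62)*(-53)) = -1804 + (2809 + 11*62 - 583 + 62*(-53)) = -1804 + (2809 + 682 - 583 - 3286) = -1804 - 378 = -2182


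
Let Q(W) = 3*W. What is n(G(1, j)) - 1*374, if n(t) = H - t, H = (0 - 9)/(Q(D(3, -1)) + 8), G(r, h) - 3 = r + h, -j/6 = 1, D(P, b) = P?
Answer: -6333/17 ≈ -372.53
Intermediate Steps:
j = -6 (j = -6*1 = -6)
G(r, h) = 3 + h + r (G(r, h) = 3 + (r + h) = 3 + (h + r) = 3 + h + r)
H = -9/17 (H = (0 - 9)/(3*3 + 8) = -9/(9 + 8) = -9/17 ≈ -0.52941)
n(t) = -9/17 - t
n(G(1, j)) - 1*374 = (-9/17 - (3 - 6 + 1)) - 1*374 = (-9/17 - 1*(-2)) - 374 = (-9/17 + 2) - 374 = 25/17 - 374 = -6333/17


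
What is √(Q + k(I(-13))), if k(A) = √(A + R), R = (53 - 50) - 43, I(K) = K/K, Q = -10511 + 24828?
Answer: √(14317 + I*√39) ≈ 119.65 + 0.0261*I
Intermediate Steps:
Q = 14317
I(K) = 1
R = -40 (R = 3 - 43 = -40)
k(A) = √(-40 + A) (k(A) = √(A - 40) = √(-40 + A))
√(Q + k(I(-13))) = √(14317 + √(-40 + 1)) = √(14317 + √(-39)) = √(14317 + I*√39)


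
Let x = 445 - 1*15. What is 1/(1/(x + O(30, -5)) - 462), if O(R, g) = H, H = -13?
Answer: -417/192653 ≈ -0.0021645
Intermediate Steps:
O(R, g) = -13
x = 430 (x = 445 - 15 = 430)
1/(1/(x + O(30, -5)) - 462) = 1/(1/(430 - 13) - 462) = 1/(1/417 - 462) = 1/(-192653/417) = -417/192653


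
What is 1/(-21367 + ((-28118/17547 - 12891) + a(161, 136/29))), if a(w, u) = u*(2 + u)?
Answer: -14757027/505106918156 ≈ -2.9216e-5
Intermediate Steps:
1/(-21367 + ((-28118/17547 - 12891) + a(161, 136/29))) = 1/(-21367 + ((-28118/17547 - 12891) + (136/29)*(2 + 136/29))) = 1/(-21367 + ((-28118*1/17547 - 12891) + (136*(1/29))*(2 + 136*(1/29)))) = 1/(-21367 + ((-28118/17547 - 12891) + 136*(2 + 136/29)/29)) = 1/(-21367 + (-226226495/17547 + (136/29)*(194/29))) = 1/(-21367 + (-226226495/17547 + 26384/841)) = 1/(-21367 - 189793522247/14757027) = 1/(-505106918156/14757027) = -14757027/505106918156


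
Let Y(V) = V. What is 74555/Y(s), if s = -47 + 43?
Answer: -74555/4 ≈ -18639.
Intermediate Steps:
s = -4
74555/Y(s) = 74555/(-4) = 74555*(-¼) = -74555/4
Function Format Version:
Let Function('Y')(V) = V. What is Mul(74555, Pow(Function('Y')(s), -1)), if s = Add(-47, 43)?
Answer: Rational(-74555, 4) ≈ -18639.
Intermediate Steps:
s = -4
Mul(74555, Pow(Function('Y')(s), -1)) = Mul(74555, Pow(-4, -1)) = Mul(74555, Rational(-1, 4)) = Rational(-74555, 4)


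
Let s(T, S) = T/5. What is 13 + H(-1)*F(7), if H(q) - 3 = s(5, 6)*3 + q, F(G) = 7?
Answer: 48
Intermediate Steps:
s(T, S) = T/5 (s(T, S) = T*(⅕) = T/5)
H(q) = 6 + q (H(q) = 3 + (((⅕)*5)*3 + q) = 3 + (1*3 + q) = 3 + (3 + q) = 6 + q)
13 + H(-1)*F(7) = 13 + (6 - 1)*7 = 13 + 5*7 = 13 + 35 = 48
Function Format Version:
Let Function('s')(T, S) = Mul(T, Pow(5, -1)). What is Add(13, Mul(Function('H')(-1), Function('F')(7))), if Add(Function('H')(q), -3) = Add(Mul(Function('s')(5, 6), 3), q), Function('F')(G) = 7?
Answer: 48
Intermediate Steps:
Function('s')(T, S) = Mul(Rational(1, 5), T) (Function('s')(T, S) = Mul(T, Rational(1, 5)) = Mul(Rational(1, 5), T))
Function('H')(q) = Add(6, q) (Function('H')(q) = Add(3, Add(Mul(Mul(Rational(1, 5), 5), 3), q)) = Add(3, Add(Mul(1, 3), q)) = Add(3, Add(3, q)) = Add(6, q))
Add(13, Mul(Function('H')(-1), Function('F')(7))) = Add(13, Mul(Add(6, -1), 7)) = Add(13, Mul(5, 7)) = Add(13, 35) = 48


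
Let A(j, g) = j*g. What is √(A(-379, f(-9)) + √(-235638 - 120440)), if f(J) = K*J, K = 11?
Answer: √(37521 + I*√356078) ≈ 193.71 + 1.54*I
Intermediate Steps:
f(J) = 11*J
A(j, g) = g*j
√(A(-379, f(-9)) + √(-235638 - 120440)) = √((11*(-9))*(-379) + √(-235638 - 120440)) = √(-99*(-379) + √(-356078)) = √(37521 + I*√356078)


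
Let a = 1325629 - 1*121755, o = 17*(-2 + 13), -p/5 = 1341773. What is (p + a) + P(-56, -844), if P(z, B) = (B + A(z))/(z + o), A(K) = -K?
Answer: -721154609/131 ≈ -5.5050e+6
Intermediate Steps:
p = -6708865 (p = -5*1341773 = -6708865)
o = 187 (o = 17*11 = 187)
a = 1203874 (a = 1325629 - 121755 = 1203874)
P(z, B) = (B - z)/(187 + z) (P(z, B) = (B - z)/(z + 187) = (B - z)/(187 + z))
(p + a) + P(-56, -844) = (-6708865 + 1203874) + (-844 - 1*(-56))/(187 - 56) = -5504991 + (-844 + 56)/131 = -5504991 + (1/131)*(-788) = -5504991 - 788/131 = -721154609/131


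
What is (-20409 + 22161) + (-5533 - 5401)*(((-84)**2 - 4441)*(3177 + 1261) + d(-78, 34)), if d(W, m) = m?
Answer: -126893485584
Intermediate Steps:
(-20409 + 22161) + (-5533 - 5401)*(((-84)**2 - 4441)*(3177 + 1261) + d(-78, 34)) = (-20409 + 22161) + (-5533 - 5401)*(((-84)**2 - 4441)*(3177 + 1261) + 34) = 1752 - 10934*((7056 - 4441)*4438 + 34) = 1752 - 10934*(2615*4438 + 34) = 1752 - 10934*(11605370 + 34) = 1752 - 10934*11605404 = 1752 - 126893487336 = -126893485584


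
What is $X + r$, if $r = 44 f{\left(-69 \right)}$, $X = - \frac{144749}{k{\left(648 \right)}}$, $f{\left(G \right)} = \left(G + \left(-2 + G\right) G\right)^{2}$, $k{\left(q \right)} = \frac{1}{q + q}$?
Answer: $838876896$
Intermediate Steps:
$k{\left(q \right)} = \frac{1}{2 q}$
$f{\left(G \right)} = \left(G + G \left(-2 + G\right)\right)^{2}$
$X = -187594704$ ($X = - \frac{144749}{\frac{1}{2} \cdot \frac{1}{648}} = - 144749 \frac{1}{\frac{1}{1296}} = \left(-144749\right) 1296 = -187594704$)
$r = 1026471600$ ($r = 44 \left(-69\right)^{2} \left(-1 - 69\right)^{2} = 44 \cdot 4761 \left(-70\right)^{2} = 44 \cdot 4761 \cdot 4900 = 44 \cdot 23328900 = 1026471600$)
$X + r = -187594704 + 1026471600 = 838876896$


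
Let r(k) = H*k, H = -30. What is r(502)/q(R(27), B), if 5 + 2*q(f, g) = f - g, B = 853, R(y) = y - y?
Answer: 5020/143 ≈ 35.105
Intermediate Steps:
R(y) = 0
r(k) = -30*k
q(f, g) = -5/2 + f/2 - g/2 (q(f, g) = -5/2 + (f - g)/2 = -5/2 + (f/2 - g/2) = -5/2 + f/2 - g/2)
r(502)/q(R(27), B) = (-30*502)/(-5/2 + (½)*0 - ½*853) = -15060/(-5/2 + 0 - 853/2) = -15060/(-429) = -15060*(-1/429) = 5020/143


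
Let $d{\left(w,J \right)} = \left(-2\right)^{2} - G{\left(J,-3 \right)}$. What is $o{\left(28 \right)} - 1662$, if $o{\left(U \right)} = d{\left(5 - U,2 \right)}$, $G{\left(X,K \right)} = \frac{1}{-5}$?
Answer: $- \frac{8289}{5} \approx -1657.8$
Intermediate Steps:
$G{\left(X,K \right)} = - \frac{1}{5}$
$d{\left(w,J \right)} = \frac{21}{5}$ ($d{\left(w,J \right)} = \left(-2\right)^{2} - - \frac{1}{5} = 4 + \frac{1}{5} = \frac{21}{5}$)
$o{\left(U \right)} = \frac{21}{5}$
$o{\left(28 \right)} - 1662 = \frac{21}{5} - 1662 = - \frac{8289}{5}$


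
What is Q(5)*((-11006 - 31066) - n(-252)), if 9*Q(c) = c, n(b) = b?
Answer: -69700/3 ≈ -23233.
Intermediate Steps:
Q(c) = c/9
Q(5)*((-11006 - 31066) - n(-252)) = ((1/9)*5)*((-11006 - 31066) - 1*(-252)) = 5*(-42072 + 252)/9 = (5/9)*(-41820) = -69700/3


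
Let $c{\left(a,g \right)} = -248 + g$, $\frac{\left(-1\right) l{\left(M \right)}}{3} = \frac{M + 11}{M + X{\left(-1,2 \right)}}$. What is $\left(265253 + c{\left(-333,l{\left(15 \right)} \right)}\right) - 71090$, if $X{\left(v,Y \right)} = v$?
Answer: $\frac{1357366}{7} \approx 1.9391 \cdot 10^{5}$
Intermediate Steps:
$l{\left(M \right)} = - \frac{3 \left(11 + M\right)}{-1 + M}$ ($l{\left(M \right)} = - 3 \frac{M + 11}{M - 1} = - 3 \frac{11 + M}{-1 + M} = - \frac{3 \left(11 + M\right)}{-1 + M}$)
$\left(265253 + c{\left(-333,l{\left(15 \right)} \right)}\right) - 71090 = \left(265253 - \left(248 - \frac{3 \left(-11 - 15\right)}{-1 + 15}\right)\right) - 71090 = \left(265253 - \left(248 - \frac{3 \left(-11 - 15\right)}{14}\right)\right) - 71090 = \left(265253 - \left(248 - - \frac{39}{7}\right)\right) - 71090 = \left(265253 - \frac{1775}{7}\right) - 71090 = \frac{1854996}{7} - 71090 = \frac{1357366}{7}$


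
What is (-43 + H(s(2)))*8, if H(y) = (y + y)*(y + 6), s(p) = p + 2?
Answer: 296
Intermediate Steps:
s(p) = 2 + p
H(y) = 2*y*(6 + y) (H(y) = (2*y)*(6 + y) = 2*y*(6 + y))
(-43 + H(s(2)))*8 = (-43 + 2*(2 + 2)*(6 + (2 + 2)))*8 = (-43 + 2*4*(6 + 4))*8 = (-43 + 2*4*10)*8 = (-43 + 80)*8 = 37*8 = 296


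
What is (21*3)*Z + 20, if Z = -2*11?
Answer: -1366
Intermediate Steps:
Z = -22
(21*3)*Z + 20 = (21*3)*(-22) + 20 = 63*(-22) + 20 = -1386 + 20 = -1366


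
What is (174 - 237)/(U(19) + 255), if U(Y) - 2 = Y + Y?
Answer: -63/295 ≈ -0.21356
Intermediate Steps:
U(Y) = 2 + 2*Y (U(Y) = 2 + (Y + Y) = 2 + 2*Y)
(174 - 237)/(U(19) + 255) = (174 - 237)/((2 + 2*19) + 255) = -63/((2 + 38) + 255) = -63/(40 + 255) = -63/295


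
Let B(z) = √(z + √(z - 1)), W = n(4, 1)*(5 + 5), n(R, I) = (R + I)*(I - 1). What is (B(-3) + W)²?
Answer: -3 + 2*I ≈ -3.0 + 2.0*I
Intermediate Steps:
n(R, I) = (-1 + I)*(I + R) (n(R, I) = (I + R)*(-1 + I) = (-1 + I)*(I + R))
W = 0 (W = (1² - 1*1 - 1*4 + 1*4)*(5 + 5) = (1 - 1 - 4 + 4)*10 = 0*10 = 0)
B(z) = √(z + √(-1 + z))
(B(-3) + W)² = (√(-3 + √(-1 - 3)) + 0)² = (√(-3 + √(-4)) + 0)² = (√(-3 + 2*I) + 0)² = (√(-3 + 2*I))² = -3 + 2*I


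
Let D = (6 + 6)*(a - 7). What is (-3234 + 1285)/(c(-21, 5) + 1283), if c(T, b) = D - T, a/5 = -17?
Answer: -1949/200 ≈ -9.7450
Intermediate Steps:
a = -85 (a = 5*(-17) = -85)
D = -1104 (D = (6 + 6)*(-85 - 7) = 12*(-92) = -1104)
c(T, b) = -1104 - T
(-3234 + 1285)/(c(-21, 5) + 1283) = (-3234 + 1285)/((-1104 - 1*(-21)) + 1283) = -1949/((-1104 + 21) + 1283) = -1949/(-1083 + 1283) = -1949/200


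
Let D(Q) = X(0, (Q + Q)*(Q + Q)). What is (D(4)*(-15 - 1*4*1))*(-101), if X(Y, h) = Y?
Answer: 0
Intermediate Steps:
D(Q) = 0
(D(4)*(-15 - 1*4*1))*(-101) = (0*(-15 - 1*4*1))*(-101) = (0*(-15 - 4*1))*(-101) = (0*(-15 - 4))*(-101) = (0*(-19))*(-101) = 0*(-101) = 0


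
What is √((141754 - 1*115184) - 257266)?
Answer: 2*I*√57674 ≈ 480.31*I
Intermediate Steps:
√((141754 - 1*115184) - 257266) = √((141754 - 115184) - 257266) = √(26570 - 257266) = √(-230696) = 2*I*√57674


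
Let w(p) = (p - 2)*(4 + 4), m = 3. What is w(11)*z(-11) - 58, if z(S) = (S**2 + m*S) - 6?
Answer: 5846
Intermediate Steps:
w(p) = -16 + 8*p (w(p) = (-2 + p)*8 = -16 + 8*p)
z(S) = -6 + S**2 + 3*S (z(S) = (S**2 + 3*S) - 6 = -6 + S**2 + 3*S)
w(11)*z(-11) - 58 = (-16 + 8*11)*(-6 + (-11)**2 + 3*(-11)) - 58 = (-16 + 88)*(-6 + 121 - 33) - 58 = 72*82 - 58 = 5904 - 58 = 5846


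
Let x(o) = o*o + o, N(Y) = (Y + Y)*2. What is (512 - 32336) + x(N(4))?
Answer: -31552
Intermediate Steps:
N(Y) = 4*Y (N(Y) = (2*Y)*2 = 4*Y)
x(o) = o + o² (x(o) = o² + o = o + o²)
(512 - 32336) + x(N(4)) = (512 - 32336) + (4*4)*(1 + 4*4) = -31824 + 16*(1 + 16) = -31824 + 16*17 = -31824 + 272 = -31552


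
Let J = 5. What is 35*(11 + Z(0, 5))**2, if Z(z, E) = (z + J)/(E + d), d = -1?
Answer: 84035/16 ≈ 5252.2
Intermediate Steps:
Z(z, E) = (5 + z)/(-1 + E) (Z(z, E) = (z + 5)/(E - 1) = (5 + z)/(-1 + E))
35*(11 + Z(0, 5))**2 = 35*(11 + (5 + 0)/(-1 + 5))**2 = 35*(11 + 5/4)**2 = 35*(49/4)**2 = 35*(2401/16) = 84035/16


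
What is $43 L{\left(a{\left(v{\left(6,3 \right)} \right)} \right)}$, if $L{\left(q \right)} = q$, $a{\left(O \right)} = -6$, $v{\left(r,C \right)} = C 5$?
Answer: $-258$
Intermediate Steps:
$v{\left(r,C \right)} = 5 C$
$43 L{\left(a{\left(v{\left(6,3 \right)} \right)} \right)} = 43 \left(-6\right) = -258$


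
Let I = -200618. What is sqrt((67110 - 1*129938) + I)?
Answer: I*sqrt(263446) ≈ 513.27*I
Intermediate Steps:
sqrt((67110 - 1*129938) + I) = sqrt((67110 - 1*129938) - 200618) = sqrt((67110 - 129938) - 200618) = sqrt(-62828 - 200618) = sqrt(-263446) = I*sqrt(263446)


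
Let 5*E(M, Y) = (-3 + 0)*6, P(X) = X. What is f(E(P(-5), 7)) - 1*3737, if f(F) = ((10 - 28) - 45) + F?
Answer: -19018/5 ≈ -3803.6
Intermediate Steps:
E(M, Y) = -18/5 (E(M, Y) = ((-3 + 0)*6)/5 = (-3*6)/5 = (1/5)*(-18) = -18/5)
f(F) = -63 + F (f(F) = (-18 - 45) + F = -63 + F)
f(E(P(-5), 7)) - 1*3737 = (-63 - 18/5) - 1*3737 = -333/5 - 3737 = -19018/5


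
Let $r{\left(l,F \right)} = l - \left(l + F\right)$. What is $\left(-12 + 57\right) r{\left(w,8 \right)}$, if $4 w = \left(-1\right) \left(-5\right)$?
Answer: $-360$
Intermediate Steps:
$w = \frac{5}{4}$ ($w = \frac{\left(-1\right) \left(-5\right)}{4} = \frac{1}{4} \cdot 5 = \frac{5}{4} \approx 1.25$)
$r{\left(l,F \right)} = - F$ ($r{\left(l,F \right)} = l - \left(F + l\right) = - F$)
$\left(-12 + 57\right) r{\left(w,8 \right)} = \left(-12 + 57\right) \left(\left(-1\right) 8\right) = 45 \left(-8\right) = -360$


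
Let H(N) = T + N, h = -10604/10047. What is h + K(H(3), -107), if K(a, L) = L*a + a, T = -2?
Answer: -1075586/10047 ≈ -107.06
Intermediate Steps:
h = -10604/10047 (h = -10604*1/10047 = -10604/10047 ≈ -1.0554)
H(N) = -2 + N
K(a, L) = a + L*a
h + K(H(3), -107) = -10604/10047 + (-2 + 3)*(1 - 107) = -10604/10047 + 1*(-106) = -10604/10047 - 106 = -1075586/10047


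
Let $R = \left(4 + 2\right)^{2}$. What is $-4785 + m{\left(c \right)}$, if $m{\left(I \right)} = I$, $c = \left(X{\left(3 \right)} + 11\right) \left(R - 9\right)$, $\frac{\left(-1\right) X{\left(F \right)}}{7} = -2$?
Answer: $-4110$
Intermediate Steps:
$X{\left(F \right)} = 14$ ($X{\left(F \right)} = \left(-7\right) \left(-2\right) = 14$)
$R = 36$ ($R = 6^{2} = 36$)
$c = 675$ ($c = \left(14 + 11\right) \left(36 - 9\right) = 25 \cdot 27 = 675$)
$-4785 + m{\left(c \right)} = -4785 + 675 = -4110$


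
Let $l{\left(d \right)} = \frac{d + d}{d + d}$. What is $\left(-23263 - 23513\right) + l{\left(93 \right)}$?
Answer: $-46775$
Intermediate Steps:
$l{\left(d \right)} = 1$ ($l{\left(d \right)} = \frac{2 d}{2 d} = 2 d \frac{1}{2 d} = 1$)
$\left(-23263 - 23513\right) + l{\left(93 \right)} = \left(-23263 - 23513\right) + 1 = -46776 + 1 = -46775$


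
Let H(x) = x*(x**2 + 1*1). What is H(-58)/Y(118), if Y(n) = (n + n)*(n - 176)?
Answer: 3365/236 ≈ 14.258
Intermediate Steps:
Y(n) = 2*n*(-176 + n) (Y(n) = (2*n)*(-176 + n) = 2*n*(-176 + n))
H(x) = x*(1 + x**2) (H(x) = x*(x**2 + 1) = x*(1 + x**2))
H(-58)/Y(118) = (-58 + (-58)**3)/((2*118*(-176 + 118))) = (-58 - 195112)/((2*118*(-58))) = -195170/(-13688) = -195170*(-1/13688) = 3365/236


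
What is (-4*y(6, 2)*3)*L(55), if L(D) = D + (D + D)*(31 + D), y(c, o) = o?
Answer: -228360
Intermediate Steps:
L(D) = D + 2*D*(31 + D) (L(D) = D + (2*D)*(31 + D) = D + 2*D*(31 + D))
(-4*y(6, 2)*3)*L(55) = (-4*2*3)*(55*(63 + 2*55)) = (-8*3)*(55*(63 + 110)) = -1320*173 = -24*9515 = -228360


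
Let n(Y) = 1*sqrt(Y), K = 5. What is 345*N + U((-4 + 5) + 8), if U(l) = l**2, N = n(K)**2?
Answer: 1806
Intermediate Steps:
n(Y) = sqrt(Y)
N = 5 (N = (sqrt(5))**2 = 5)
345*N + U((-4 + 5) + 8) = 345*5 + ((-4 + 5) + 8)**2 = 1725 + (1 + 8)**2 = 1725 + 9**2 = 1725 + 81 = 1806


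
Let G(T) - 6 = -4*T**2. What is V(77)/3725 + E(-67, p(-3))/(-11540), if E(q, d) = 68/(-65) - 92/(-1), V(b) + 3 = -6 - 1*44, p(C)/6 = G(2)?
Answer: -24711/1117649 ≈ -0.022110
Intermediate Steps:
G(T) = 6 - 4*T**2
p(C) = -60 (p(C) = 6*(6 - 4*2**2) = 6*(6 - 4*4) = 6*(6 - 16) = 6*(-10) = -60)
V(b) = -53 (V(b) = -3 + (-6 - 1*44) = -3 + (-6 - 44) = -3 - 50 = -53)
E(q, d) = 5912/65 (E(q, d) = 68*(-1/65) - 92*(-1) = -68/65 + 92 = 5912/65)
V(77)/3725 + E(-67, p(-3))/(-11540) = -53/3725 + (5912/65)/(-11540) = -53*1/3725 + (5912/65)*(-1/11540) = -53/3725 - 1478/187525 = -24711/1117649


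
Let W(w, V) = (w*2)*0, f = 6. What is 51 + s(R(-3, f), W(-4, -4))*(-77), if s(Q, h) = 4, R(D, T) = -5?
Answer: -257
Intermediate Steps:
W(w, V) = 0 (W(w, V) = (2*w)*0 = 0)
51 + s(R(-3, f), W(-4, -4))*(-77) = 51 + 4*(-77) = 51 - 308 = -257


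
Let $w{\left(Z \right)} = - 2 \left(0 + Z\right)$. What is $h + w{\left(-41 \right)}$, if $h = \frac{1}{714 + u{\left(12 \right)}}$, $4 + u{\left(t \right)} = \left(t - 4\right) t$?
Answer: $\frac{66093}{806} \approx 82.001$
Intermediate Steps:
$u{\left(t \right)} = -4 + t \left(-4 + t\right)$ ($u{\left(t \right)} = -4 + \left(t - 4\right) t = -4 + \left(-4 + t\right) t = -4 + t \left(-4 + t\right)$)
$w{\left(Z \right)} = - 2 Z$
$h = \frac{1}{806}$ ($h = \frac{1}{714 - \left(52 - 144\right)} = \frac{1}{714 - -92} = \frac{1}{714 + 92} = \frac{1}{806} \approx 0.0012407$)
$h + w{\left(-41 \right)} = \frac{1}{806} - -82 = \frac{1}{806} + 82 = \frac{66093}{806}$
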